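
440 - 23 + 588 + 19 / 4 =4039 / 4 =1009.75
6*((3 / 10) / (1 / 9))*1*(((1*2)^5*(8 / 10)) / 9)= 1152 / 25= 46.08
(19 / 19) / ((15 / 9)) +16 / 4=4.60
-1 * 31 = -31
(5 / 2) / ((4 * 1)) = 5 / 8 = 0.62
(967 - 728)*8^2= 15296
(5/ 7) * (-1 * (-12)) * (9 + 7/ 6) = 610/ 7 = 87.14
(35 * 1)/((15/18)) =42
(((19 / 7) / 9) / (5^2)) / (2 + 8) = 0.00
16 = 16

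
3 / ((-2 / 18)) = -27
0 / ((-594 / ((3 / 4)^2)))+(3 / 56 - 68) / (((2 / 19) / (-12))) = 216885 / 28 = 7745.89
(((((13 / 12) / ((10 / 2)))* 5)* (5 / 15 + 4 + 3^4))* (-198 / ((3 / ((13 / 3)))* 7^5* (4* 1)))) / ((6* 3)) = -29744 / 1361367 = -0.02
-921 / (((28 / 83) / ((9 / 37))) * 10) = -687987 / 10360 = -66.41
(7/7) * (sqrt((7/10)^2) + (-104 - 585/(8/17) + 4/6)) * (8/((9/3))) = -161491/45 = -3588.69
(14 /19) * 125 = 1750 /19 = 92.11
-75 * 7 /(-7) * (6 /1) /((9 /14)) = 700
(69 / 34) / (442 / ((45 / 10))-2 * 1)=621 / 29444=0.02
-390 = -390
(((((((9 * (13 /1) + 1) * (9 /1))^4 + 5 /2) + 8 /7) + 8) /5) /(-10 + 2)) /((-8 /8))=17808449236867 /560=31800802208.69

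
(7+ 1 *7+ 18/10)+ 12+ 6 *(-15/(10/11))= -356/5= -71.20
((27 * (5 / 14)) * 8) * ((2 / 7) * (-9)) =-9720 / 49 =-198.37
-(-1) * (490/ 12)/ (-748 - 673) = -5/ 174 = -0.03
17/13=1.31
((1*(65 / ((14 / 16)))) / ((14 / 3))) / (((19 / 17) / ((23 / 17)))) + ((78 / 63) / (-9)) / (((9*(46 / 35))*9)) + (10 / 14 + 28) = 2247036058 / 46830231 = 47.98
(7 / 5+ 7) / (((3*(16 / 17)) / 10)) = 119 / 4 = 29.75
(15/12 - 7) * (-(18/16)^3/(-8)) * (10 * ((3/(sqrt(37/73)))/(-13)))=251505 * sqrt(2701)/3940352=3.32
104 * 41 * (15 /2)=31980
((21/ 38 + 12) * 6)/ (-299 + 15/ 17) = -24327/ 96292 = -0.25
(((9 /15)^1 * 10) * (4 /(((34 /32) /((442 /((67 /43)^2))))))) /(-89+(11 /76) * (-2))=-17987072 /390543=-46.06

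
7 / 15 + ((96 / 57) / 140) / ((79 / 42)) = 10651 / 22515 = 0.47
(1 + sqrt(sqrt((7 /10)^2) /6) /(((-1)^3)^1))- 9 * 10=-89- sqrt(105) /30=-89.34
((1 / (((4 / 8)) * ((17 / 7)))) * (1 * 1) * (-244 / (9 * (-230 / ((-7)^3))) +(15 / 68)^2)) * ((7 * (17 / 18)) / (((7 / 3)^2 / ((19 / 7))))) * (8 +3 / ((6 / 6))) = -40391973061 / 33500880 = -1205.70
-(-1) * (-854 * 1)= -854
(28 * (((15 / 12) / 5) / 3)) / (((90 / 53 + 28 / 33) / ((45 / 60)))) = 12243 / 17816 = 0.69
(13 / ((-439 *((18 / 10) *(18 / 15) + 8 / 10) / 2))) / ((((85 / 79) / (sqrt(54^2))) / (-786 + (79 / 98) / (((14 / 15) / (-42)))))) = 11172430035 / 13530419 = 825.73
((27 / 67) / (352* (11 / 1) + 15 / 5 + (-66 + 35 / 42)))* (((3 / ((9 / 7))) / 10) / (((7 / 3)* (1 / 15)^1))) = 243 / 1531553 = 0.00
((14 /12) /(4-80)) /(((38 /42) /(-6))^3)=583443 /130321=4.48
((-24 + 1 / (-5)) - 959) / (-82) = 2458 / 205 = 11.99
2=2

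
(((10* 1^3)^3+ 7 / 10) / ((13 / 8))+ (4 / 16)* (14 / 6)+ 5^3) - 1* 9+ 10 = 579071 / 780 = 742.40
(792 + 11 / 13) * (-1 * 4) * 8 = -329824 / 13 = -25371.08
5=5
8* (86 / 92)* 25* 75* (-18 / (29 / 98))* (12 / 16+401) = -228551557500 / 667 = -342656008.25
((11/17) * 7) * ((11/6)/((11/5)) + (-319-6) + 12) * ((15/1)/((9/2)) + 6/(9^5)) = -4731314126/1003833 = -4713.25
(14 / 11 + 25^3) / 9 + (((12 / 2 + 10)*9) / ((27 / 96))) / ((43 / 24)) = 8607739 / 4257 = 2022.02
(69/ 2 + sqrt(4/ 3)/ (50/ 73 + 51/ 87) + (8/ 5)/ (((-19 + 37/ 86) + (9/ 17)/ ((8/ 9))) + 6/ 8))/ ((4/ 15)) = 10585* sqrt(3)/ 5382 + 103971741/ 805816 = 132.43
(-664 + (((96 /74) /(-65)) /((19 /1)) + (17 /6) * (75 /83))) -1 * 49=-5388956403 /7585370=-710.44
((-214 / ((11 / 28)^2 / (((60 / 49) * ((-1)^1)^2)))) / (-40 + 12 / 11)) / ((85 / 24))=2304 / 187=12.32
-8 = -8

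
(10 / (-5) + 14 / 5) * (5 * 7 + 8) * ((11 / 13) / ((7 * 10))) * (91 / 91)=0.42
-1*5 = -5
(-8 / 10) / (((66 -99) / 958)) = 3832 / 165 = 23.22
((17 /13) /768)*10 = 0.02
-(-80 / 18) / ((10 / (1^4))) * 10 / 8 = 5 / 9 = 0.56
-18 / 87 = -6 / 29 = -0.21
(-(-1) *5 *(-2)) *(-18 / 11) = 180 / 11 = 16.36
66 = 66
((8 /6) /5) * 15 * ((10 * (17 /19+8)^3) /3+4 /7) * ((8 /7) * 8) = 86517488128 /1008273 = 85807.60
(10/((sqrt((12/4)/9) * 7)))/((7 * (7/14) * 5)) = 4 * sqrt(3)/49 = 0.14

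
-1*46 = -46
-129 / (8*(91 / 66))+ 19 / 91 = -4181 / 364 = -11.49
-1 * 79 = -79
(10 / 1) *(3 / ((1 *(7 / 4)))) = 120 / 7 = 17.14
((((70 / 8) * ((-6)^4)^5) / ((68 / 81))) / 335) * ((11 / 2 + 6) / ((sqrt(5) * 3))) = 195009578360995.33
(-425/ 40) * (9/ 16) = -765/ 128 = -5.98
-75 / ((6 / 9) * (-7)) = 225 / 14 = 16.07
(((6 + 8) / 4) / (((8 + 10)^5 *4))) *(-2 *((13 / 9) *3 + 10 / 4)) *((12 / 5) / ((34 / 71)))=-20377 / 642453120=-0.00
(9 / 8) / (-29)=-9 / 232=-0.04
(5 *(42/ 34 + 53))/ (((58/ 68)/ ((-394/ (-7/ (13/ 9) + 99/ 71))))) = 1676481820/ 46197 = 36289.84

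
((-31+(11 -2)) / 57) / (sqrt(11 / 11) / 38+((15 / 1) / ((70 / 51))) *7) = -11 / 2181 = -0.01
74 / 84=37 / 42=0.88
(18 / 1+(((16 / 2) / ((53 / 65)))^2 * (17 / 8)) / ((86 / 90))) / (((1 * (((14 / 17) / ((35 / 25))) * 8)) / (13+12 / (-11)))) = 31212703341 / 53146280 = 587.30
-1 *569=-569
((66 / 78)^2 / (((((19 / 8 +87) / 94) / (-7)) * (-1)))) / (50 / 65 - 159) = -5264 / 158015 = -0.03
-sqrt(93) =-9.64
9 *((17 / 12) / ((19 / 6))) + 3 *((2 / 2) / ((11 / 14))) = 3279 / 418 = 7.84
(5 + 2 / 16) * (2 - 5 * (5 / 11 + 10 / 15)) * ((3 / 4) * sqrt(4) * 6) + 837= 59019 / 88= 670.67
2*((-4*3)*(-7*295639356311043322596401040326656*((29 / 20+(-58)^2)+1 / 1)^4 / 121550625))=52481109462589484798831670000000000000000.00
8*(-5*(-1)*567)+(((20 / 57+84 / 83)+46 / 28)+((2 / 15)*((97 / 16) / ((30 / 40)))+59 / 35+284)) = 11410347736 / 496755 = 22969.77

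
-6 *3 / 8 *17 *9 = -1377 / 4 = -344.25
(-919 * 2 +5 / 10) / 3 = -1225 / 2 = -612.50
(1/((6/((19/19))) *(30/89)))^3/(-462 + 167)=-0.00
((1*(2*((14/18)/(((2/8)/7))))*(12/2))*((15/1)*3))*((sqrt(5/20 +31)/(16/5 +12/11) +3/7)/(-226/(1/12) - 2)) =-202125*sqrt(5)/80063 - 2520/1357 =-7.50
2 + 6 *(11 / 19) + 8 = 256 / 19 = 13.47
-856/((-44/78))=16692/11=1517.45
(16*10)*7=1120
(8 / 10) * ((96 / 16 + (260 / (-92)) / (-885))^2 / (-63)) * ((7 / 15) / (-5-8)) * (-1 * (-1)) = 2389058884 / 145428434775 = 0.02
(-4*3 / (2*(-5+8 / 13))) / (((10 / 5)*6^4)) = 13 / 24624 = 0.00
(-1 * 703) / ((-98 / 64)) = 22496 / 49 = 459.10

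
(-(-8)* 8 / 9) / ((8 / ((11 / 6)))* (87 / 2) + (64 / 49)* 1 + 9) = 34496 / 970803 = 0.04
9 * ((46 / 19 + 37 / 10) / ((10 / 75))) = 31401 / 76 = 413.17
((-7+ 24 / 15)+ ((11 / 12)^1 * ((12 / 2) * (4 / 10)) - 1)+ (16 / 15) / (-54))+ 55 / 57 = -25046 / 7695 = -3.25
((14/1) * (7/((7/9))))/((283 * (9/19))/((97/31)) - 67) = -116109/22262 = -5.22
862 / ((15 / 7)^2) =42238 / 225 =187.72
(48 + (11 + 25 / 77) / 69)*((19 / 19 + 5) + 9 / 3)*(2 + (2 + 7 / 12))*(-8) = -2558960 / 161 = -15894.16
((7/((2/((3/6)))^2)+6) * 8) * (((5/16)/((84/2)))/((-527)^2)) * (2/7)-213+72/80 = -1385476664993/6532186080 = -212.10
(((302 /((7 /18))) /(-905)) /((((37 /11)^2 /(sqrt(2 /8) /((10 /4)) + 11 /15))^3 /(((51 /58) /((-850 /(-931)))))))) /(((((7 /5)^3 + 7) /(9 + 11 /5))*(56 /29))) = -6973338874348 /25251558601576875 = -0.00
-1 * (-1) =1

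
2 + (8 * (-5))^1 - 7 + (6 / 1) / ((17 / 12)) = -693 / 17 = -40.76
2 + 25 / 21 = 67 / 21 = 3.19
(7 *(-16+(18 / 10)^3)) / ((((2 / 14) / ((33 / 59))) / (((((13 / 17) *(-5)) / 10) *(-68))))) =-53435382 / 7375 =-7245.48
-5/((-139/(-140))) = -700/139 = -5.04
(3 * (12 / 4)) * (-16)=-144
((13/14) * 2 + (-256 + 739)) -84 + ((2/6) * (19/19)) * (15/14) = 5617/14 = 401.21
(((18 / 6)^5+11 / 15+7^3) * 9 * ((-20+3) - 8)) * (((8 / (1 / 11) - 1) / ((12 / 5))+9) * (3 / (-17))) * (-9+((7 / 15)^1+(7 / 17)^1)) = -9897190953 / 1156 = -8561583.87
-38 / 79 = -0.48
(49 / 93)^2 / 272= 2401 / 2352528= 0.00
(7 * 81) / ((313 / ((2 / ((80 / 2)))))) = 567 / 6260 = 0.09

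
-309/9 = -103/3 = -34.33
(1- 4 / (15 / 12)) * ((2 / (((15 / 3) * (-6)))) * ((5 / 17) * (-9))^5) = -27064125 / 1419857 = -19.06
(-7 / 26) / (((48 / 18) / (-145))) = 3045 / 208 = 14.64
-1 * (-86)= 86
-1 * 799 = -799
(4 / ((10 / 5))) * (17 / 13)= 34 / 13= 2.62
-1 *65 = -65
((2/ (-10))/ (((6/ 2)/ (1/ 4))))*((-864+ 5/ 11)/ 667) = 413/ 19140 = 0.02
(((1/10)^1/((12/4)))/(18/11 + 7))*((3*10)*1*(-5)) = -11/19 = -0.58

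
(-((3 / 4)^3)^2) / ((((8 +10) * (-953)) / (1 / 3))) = 0.00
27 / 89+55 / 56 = 6407 / 4984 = 1.29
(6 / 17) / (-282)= -1 / 799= -0.00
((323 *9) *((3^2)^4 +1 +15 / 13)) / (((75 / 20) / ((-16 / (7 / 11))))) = -58203938496 / 455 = -127920743.95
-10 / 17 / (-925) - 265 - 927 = -3748838 / 3145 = -1192.00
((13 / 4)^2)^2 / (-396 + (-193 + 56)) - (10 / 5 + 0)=-23189 / 10496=-2.21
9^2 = 81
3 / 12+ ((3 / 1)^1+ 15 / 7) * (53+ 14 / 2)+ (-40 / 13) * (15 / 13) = 1444543 / 4732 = 305.27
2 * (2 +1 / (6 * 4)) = 49 / 12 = 4.08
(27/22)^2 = 729/484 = 1.51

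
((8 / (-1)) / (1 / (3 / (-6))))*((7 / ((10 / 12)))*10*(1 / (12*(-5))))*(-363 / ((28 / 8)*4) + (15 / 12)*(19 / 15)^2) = 30143 / 225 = 133.97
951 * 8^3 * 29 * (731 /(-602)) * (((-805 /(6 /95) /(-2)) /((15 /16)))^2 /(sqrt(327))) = -21392771483955200 * sqrt(327) /8829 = -43815665417529.22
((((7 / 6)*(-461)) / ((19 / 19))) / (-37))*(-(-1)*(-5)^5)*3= -136275.34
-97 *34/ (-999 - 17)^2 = -1649/ 516128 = -0.00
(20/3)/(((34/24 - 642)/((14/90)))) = -0.00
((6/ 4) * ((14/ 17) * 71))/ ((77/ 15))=3195/ 187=17.09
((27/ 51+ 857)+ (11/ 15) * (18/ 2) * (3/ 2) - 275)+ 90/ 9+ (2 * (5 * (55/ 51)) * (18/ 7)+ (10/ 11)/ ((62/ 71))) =256135281/ 405790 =631.20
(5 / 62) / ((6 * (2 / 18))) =15 / 124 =0.12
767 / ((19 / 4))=161.47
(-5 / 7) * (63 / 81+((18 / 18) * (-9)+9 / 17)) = 5885 / 1071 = 5.49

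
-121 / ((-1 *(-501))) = -121 / 501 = -0.24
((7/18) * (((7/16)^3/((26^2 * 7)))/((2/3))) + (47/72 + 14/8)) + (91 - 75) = 1834394629/99680256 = 18.40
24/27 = 8/9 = 0.89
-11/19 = -0.58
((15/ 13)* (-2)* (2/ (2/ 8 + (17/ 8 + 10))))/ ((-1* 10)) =16/ 429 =0.04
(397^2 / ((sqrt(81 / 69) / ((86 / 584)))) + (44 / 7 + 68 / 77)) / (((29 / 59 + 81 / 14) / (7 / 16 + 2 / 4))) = 12213 / 11407 + 2798978231 *sqrt(69) / 7267296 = 3200.34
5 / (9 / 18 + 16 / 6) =30 / 19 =1.58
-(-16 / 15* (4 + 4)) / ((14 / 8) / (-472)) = -241664 / 105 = -2301.56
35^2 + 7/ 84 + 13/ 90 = 220541/ 180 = 1225.23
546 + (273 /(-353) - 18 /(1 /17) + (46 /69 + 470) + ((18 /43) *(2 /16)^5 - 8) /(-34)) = 18013589822149 /25366659072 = 710.13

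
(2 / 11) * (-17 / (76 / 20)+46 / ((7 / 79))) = 136902 / 1463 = 93.58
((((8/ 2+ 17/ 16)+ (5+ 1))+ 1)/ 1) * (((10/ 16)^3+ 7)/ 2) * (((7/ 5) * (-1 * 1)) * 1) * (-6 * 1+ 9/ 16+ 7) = -25054295/ 262144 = -95.57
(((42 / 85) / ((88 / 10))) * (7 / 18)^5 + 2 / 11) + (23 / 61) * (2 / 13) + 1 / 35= 1758083215067 / 6538138326720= 0.27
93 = 93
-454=-454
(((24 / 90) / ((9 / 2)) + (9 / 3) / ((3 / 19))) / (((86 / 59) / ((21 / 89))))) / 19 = 1062649 / 6544170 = 0.16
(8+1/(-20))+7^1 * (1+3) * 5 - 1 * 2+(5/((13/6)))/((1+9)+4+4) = 113941/780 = 146.08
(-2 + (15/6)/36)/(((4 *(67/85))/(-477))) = 626195/2144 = 292.07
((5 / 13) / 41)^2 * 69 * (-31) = -0.19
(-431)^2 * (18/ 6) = 557283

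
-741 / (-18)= 247 / 6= 41.17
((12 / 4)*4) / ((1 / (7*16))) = 1344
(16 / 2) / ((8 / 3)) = 3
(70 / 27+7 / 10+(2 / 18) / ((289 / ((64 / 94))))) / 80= 12076247 / 293392800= 0.04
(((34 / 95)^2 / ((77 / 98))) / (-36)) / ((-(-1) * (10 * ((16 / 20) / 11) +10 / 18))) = -4046 / 1146175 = -0.00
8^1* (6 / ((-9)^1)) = -16 / 3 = -5.33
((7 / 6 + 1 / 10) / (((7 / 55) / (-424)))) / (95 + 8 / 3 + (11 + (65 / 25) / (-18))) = -2658480 / 68369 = -38.88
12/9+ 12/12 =7/3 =2.33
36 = 36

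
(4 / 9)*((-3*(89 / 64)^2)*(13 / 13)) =-7921 / 3072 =-2.58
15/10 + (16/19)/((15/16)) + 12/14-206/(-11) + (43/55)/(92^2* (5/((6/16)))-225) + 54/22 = 362398321807/14829772650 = 24.44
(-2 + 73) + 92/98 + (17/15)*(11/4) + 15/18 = 74371/980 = 75.89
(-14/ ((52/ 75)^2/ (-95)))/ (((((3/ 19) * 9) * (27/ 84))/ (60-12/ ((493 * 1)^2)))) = 134352819475000/ 369677529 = 363432.48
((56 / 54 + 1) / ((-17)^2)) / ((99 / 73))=365 / 70227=0.01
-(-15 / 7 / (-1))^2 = -225 / 49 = -4.59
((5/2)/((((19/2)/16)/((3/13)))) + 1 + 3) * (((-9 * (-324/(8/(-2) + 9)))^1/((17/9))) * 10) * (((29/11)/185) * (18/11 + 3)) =5607607968/5529095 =1014.20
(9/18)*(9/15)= 3/10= 0.30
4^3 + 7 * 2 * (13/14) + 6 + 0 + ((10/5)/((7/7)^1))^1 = 85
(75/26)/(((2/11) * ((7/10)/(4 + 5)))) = 37125/182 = 203.98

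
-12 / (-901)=12 / 901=0.01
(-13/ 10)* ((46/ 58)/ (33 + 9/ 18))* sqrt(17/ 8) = -299* sqrt(34)/ 38860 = -0.04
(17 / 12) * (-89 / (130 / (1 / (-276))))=1513 / 430560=0.00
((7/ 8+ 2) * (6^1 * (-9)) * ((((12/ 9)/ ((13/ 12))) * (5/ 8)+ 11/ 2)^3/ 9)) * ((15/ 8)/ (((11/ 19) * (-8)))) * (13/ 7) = 85164139755/ 26650624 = 3195.58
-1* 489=-489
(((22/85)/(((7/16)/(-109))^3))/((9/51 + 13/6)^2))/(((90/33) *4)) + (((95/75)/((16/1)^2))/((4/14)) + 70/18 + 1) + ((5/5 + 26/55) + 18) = -66804.64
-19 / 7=-2.71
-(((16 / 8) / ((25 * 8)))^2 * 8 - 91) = 113749 / 1250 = 91.00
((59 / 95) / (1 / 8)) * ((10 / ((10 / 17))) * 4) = 32096 / 95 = 337.85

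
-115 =-115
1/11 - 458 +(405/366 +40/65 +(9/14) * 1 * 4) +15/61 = -55366429/122122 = -453.37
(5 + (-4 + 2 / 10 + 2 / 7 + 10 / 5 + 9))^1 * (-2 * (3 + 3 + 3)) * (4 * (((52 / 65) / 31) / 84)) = -10488 / 37975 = -0.28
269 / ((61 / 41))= 11029 / 61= 180.80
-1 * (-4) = 4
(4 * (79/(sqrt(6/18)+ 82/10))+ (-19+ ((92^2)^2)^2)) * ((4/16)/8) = 12876661527021470043/80288 - 1975 * sqrt(3)/40144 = 160380897855488.53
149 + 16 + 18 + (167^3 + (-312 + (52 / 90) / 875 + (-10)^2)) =183386463776 / 39375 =4657434.00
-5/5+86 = 85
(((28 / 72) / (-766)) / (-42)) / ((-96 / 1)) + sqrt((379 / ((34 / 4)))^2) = 44.59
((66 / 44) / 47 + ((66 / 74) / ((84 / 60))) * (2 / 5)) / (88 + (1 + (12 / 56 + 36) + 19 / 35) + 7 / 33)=1151865 / 506029871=0.00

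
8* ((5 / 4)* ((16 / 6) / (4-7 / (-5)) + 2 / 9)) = 580 / 81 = 7.16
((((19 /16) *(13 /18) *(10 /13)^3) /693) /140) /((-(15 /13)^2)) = -19 /6286896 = -0.00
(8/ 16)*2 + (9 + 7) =17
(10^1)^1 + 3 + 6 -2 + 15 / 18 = 107 / 6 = 17.83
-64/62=-32/31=-1.03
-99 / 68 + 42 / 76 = -1167 / 1292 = -0.90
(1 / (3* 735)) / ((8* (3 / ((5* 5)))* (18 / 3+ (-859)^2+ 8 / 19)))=95 / 148386208824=0.00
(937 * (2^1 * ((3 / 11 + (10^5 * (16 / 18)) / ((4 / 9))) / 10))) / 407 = 2061402811 / 22385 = 92088.58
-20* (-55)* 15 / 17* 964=15906000 / 17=935647.06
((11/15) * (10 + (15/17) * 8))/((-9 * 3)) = -0.46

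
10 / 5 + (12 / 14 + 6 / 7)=26 / 7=3.71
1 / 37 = 0.03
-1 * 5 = -5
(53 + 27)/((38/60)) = 2400/19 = 126.32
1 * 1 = 1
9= 9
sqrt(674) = 25.96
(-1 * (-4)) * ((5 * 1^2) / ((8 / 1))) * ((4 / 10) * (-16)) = -16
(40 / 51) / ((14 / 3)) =0.17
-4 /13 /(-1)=4 /13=0.31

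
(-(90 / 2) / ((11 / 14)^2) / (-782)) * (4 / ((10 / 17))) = 1764 / 2783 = 0.63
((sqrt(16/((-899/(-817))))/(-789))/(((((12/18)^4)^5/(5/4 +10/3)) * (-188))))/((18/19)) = 44983823445 * sqrt(734483)/93218733555712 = 0.41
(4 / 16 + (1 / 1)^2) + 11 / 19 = 139 / 76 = 1.83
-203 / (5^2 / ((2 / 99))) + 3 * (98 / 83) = 693952 / 205425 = 3.38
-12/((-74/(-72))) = -432/37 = -11.68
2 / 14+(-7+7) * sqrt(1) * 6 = 1 / 7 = 0.14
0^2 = 0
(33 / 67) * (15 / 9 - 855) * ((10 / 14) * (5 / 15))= -140800 / 1407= -100.07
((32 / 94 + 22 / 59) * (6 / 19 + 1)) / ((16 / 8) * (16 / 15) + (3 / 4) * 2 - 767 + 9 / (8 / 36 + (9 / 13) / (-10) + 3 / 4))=-3134635500 / 2516226430931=-0.00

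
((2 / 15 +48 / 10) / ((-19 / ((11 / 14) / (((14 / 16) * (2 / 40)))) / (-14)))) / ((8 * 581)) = 3256 / 231819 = 0.01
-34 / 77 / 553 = -34 / 42581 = -0.00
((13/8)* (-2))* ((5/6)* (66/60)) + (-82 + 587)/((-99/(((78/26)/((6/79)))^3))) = -497974109/1584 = -314377.59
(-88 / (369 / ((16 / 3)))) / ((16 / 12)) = -0.95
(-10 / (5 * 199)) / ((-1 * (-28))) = -1 / 2786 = -0.00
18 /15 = 6 /5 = 1.20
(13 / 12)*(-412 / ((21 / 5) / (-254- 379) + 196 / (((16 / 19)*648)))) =-1220525280 / 964061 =-1266.02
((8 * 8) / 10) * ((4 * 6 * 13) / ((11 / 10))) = 19968 / 11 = 1815.27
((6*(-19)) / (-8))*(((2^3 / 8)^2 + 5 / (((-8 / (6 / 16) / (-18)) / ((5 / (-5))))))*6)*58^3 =-429563457 / 8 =-53695432.12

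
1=1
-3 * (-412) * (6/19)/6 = 1236/19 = 65.05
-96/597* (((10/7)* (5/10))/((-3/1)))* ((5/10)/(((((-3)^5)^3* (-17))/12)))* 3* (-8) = -2560/113265488889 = -0.00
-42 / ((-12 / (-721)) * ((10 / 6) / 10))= -15141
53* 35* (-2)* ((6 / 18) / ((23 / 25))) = -92750 / 69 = -1344.20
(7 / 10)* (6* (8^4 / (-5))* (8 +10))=-1548288 / 25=-61931.52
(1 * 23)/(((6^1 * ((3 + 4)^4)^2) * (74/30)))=115/426595274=0.00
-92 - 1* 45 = -137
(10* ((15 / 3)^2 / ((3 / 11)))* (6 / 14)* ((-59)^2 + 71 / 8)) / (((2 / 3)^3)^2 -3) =-2544118875 / 5404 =-470784.40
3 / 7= 0.43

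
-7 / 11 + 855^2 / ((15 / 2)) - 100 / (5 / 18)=1068203 / 11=97109.36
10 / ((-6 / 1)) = -5 / 3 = -1.67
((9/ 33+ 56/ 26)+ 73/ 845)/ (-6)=-3893/ 9295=-0.42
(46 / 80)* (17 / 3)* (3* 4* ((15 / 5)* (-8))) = -4692 / 5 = -938.40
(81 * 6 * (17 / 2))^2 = 17065161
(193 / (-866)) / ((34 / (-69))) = 13317 / 29444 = 0.45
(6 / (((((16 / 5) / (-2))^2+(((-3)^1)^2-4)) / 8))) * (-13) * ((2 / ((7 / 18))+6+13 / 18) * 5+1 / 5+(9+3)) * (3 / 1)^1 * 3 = -23431720 / 441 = -53133.15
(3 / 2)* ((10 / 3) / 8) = 0.62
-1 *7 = -7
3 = 3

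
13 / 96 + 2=205 / 96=2.14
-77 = -77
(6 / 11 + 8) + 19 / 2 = 397 / 22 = 18.05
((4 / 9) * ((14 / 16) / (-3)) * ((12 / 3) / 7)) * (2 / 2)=-0.07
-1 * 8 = -8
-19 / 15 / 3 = -19 / 45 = -0.42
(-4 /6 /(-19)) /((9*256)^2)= 1 /151289856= 0.00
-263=-263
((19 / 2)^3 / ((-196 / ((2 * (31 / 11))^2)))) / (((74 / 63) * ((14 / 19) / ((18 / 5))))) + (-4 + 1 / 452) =-1154235956813 / 1983131920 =-582.03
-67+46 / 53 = -3505 / 53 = -66.13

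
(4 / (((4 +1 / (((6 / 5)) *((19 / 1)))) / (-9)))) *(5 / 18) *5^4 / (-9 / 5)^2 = -5937500 / 12447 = -477.02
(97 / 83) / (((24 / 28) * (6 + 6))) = 679 / 5976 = 0.11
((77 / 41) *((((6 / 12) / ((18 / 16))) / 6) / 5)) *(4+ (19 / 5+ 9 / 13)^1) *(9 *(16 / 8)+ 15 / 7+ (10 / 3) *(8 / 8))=1995664 / 359775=5.55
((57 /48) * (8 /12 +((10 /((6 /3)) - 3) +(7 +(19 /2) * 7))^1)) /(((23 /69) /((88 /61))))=95513 /244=391.45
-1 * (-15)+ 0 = 15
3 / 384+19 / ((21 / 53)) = 128917 / 2688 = 47.96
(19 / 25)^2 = 361 / 625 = 0.58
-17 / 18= -0.94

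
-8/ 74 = -4/ 37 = -0.11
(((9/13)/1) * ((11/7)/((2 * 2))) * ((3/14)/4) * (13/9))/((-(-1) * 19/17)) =561/29792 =0.02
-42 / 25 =-1.68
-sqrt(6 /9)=-sqrt(6) /3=-0.82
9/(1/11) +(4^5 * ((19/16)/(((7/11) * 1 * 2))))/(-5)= -92.09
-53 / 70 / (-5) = 53 / 350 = 0.15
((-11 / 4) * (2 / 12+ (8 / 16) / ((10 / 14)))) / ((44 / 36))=-39 / 20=-1.95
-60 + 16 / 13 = -764 / 13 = -58.77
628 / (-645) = -628 / 645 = -0.97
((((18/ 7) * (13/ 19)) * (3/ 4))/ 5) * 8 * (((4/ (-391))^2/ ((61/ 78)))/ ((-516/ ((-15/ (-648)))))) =-676/ 53333912779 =-0.00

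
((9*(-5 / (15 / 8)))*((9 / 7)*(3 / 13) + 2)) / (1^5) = -5016 / 91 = -55.12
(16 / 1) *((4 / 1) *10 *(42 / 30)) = 896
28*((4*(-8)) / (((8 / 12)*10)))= -672 / 5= -134.40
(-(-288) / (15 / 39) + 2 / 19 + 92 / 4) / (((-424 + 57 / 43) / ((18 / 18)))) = -3153233 / 1726625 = -1.83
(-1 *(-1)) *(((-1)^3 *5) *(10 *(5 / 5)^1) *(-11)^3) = 66550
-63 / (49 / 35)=-45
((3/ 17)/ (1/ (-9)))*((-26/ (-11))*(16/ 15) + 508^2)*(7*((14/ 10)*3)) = -56334631248/ 4675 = -12050188.50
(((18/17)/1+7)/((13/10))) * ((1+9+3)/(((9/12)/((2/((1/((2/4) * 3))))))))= 5480/17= 322.35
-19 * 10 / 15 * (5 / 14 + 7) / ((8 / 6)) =-1957 / 28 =-69.89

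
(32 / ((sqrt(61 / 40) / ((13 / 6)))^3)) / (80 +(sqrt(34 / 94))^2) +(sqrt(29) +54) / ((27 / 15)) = 33042880*sqrt(610) / 379463859 +5*sqrt(29) / 9 +30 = 35.14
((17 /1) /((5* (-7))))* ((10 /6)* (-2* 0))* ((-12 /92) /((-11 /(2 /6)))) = 0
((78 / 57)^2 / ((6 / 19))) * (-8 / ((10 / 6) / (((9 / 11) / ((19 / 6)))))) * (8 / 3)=-389376 / 19855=-19.61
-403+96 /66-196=-6573 /11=-597.55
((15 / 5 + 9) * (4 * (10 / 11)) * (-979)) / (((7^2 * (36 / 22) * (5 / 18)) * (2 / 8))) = -7672.16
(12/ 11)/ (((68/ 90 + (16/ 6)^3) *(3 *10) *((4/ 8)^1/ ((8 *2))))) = 864/ 14641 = 0.06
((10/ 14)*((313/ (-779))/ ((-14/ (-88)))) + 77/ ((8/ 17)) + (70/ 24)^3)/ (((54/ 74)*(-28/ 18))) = -455477872453/ 2770298496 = -164.41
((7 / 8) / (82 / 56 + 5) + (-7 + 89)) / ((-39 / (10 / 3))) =-49555 / 7059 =-7.02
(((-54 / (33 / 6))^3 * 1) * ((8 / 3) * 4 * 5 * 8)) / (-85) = 107495424 / 22627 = 4750.76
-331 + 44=-287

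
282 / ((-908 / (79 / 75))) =-3713 / 11350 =-0.33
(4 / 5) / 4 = 1 / 5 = 0.20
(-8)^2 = 64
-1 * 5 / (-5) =1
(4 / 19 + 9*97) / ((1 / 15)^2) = 3732975 / 19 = 196472.37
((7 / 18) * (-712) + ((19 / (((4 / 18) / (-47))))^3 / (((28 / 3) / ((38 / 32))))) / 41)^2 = 70925063695550216475994768969 / 1748995670016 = 40551880665834573.73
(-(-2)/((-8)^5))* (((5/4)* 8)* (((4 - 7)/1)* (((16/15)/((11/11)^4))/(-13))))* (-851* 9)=7659/6656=1.15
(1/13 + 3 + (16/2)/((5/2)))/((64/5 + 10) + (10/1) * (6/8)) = 272/1313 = 0.21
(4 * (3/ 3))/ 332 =1/ 83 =0.01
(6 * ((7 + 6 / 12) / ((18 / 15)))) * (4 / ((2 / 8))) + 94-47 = 647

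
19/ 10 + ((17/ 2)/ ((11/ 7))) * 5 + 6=34.95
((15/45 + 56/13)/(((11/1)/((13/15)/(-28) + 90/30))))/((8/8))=225707/180180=1.25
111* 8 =888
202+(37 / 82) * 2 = 8319 / 41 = 202.90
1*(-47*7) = -329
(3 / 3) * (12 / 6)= 2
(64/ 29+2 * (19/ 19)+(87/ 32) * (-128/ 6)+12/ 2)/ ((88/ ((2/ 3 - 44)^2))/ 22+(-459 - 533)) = 5855850/ 121544539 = 0.05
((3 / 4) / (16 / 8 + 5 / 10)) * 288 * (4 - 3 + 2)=1296 / 5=259.20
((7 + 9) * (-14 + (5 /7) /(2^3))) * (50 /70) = -158.98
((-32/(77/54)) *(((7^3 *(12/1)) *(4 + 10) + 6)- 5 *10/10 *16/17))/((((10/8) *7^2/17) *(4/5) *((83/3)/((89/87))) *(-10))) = 15065925696/9081611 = 1658.95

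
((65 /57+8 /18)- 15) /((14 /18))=-2294 /133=-17.25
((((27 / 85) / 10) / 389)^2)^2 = 531441 / 11952922624183506250000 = 0.00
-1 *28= -28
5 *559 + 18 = 2813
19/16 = 1.19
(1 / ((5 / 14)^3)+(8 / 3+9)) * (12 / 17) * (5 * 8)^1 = 403424 / 425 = 949.23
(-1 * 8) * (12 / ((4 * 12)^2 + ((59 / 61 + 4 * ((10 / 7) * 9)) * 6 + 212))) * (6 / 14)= -8784 / 604285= -0.01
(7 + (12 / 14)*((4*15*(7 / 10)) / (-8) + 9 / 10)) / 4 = 229 / 280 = 0.82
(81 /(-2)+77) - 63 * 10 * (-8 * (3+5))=80713 /2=40356.50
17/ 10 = 1.70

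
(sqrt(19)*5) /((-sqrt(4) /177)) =-885*sqrt(19) /2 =-1928.81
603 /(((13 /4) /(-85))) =-205020 /13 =-15770.77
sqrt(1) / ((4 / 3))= 3 / 4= 0.75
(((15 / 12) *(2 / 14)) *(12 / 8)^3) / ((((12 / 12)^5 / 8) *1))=135 / 28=4.82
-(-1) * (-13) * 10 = -130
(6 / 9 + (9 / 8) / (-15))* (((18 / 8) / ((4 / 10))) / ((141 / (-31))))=-2201 / 3008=-0.73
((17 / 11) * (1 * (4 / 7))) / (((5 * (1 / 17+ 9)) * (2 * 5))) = 289 / 148225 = 0.00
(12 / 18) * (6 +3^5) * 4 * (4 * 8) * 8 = 169984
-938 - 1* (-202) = -736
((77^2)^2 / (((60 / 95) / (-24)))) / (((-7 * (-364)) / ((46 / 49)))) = -6398117 / 13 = -492162.85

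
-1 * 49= -49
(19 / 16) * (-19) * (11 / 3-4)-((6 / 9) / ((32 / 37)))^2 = 15959 / 2304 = 6.93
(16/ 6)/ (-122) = -4/ 183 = -0.02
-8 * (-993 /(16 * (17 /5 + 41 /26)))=64545 /647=99.76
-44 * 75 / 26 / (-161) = 1650 / 2093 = 0.79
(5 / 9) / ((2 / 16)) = 40 / 9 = 4.44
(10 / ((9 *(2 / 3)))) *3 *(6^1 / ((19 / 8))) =240 / 19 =12.63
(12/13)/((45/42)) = 56/65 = 0.86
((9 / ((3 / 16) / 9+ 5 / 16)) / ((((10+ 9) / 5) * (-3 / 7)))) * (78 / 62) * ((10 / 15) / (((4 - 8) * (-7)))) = -585 / 1178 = -0.50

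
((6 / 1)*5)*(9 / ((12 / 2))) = 45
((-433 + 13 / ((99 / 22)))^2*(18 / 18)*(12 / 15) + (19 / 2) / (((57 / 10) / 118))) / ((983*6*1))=30009107 / 1194345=25.13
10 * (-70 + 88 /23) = -15220 /23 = -661.74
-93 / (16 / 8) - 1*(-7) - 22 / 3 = -281 / 6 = -46.83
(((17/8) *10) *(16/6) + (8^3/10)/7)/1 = 63.98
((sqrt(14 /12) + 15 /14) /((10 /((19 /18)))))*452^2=485222 /21 + 485222*sqrt(42) /135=46399.13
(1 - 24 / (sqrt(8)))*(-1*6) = -6 + 36*sqrt(2) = 44.91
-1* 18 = -18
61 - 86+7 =-18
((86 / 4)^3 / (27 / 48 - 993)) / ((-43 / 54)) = 12.58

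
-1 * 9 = -9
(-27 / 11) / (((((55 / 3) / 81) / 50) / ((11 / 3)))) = -21870 / 11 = -1988.18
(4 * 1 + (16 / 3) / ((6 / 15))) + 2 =58 / 3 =19.33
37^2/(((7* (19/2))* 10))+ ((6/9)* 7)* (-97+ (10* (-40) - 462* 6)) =-30430283/1995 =-15253.27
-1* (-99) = 99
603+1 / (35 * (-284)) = 5993819 / 9940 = 603.00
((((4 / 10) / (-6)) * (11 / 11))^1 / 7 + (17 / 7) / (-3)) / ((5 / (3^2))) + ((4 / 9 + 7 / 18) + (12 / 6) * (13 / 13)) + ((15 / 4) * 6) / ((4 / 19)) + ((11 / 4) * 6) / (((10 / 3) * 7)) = 457553 / 4200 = 108.94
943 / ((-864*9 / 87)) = -27347 / 2592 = -10.55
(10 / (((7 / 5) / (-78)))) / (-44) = 975 / 77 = 12.66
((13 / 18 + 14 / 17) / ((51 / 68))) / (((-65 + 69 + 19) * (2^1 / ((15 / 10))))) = 473 / 7038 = 0.07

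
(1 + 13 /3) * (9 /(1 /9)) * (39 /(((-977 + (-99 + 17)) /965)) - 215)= -38206080 /353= -108232.52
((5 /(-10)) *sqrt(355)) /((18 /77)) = -77 *sqrt(355) /36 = -40.30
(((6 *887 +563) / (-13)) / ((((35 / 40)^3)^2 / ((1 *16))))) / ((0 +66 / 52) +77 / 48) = -107709726720 / 19176787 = -5616.67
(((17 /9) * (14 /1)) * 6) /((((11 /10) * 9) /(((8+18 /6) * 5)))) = 23800 /27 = 881.48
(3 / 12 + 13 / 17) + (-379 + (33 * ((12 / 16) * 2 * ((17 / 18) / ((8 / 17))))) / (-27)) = -5605891 / 14688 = -381.66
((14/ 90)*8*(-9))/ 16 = -7/ 10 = -0.70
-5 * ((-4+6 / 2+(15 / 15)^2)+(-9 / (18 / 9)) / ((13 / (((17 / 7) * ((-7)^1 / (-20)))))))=153 / 104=1.47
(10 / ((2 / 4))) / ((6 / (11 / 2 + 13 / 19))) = 1175 / 57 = 20.61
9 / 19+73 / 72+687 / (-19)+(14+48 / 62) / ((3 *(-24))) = -34.88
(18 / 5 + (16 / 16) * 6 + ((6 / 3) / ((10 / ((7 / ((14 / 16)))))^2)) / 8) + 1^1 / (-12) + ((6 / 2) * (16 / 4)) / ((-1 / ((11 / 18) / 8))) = 219 / 25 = 8.76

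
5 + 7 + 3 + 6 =21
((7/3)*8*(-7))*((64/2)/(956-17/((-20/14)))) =-4.32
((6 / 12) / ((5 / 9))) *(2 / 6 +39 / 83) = 60 / 83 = 0.72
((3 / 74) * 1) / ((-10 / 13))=-39 / 740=-0.05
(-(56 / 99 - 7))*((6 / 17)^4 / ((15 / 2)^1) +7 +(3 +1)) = 2926708603 / 41342895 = 70.79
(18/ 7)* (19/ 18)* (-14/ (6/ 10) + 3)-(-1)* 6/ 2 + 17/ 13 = -50.88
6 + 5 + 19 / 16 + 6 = 291 / 16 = 18.19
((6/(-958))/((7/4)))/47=-12/157591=-0.00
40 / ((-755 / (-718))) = 5744 / 151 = 38.04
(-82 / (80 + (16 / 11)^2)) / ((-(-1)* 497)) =-4961 / 2469096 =-0.00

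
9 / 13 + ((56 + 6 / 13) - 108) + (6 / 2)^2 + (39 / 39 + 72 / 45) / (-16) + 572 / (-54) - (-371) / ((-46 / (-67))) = 315020291 / 645840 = 487.77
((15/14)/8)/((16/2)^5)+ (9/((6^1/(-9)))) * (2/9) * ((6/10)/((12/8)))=-22020021/18350080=-1.20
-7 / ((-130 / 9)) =63 / 130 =0.48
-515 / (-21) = 24.52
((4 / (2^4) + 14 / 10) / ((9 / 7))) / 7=11 / 60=0.18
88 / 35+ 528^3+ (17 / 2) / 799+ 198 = 484281921807 / 3290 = 147198152.52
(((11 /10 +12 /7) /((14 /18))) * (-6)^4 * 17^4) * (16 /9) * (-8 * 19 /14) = -12964939439616 /1715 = -7559731451.67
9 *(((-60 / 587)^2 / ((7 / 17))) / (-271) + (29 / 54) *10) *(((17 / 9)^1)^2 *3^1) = 27390616460065 / 52945438833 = 517.34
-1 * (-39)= 39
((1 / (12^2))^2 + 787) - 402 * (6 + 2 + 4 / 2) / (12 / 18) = -108718847 / 20736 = -5243.00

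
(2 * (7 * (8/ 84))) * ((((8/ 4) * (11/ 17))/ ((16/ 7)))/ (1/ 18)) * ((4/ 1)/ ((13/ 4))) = 3696/ 221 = 16.72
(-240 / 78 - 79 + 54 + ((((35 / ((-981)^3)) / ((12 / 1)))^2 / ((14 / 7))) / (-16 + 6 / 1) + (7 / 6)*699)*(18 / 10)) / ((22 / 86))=229554050574631682220256357 / 40784961817849478074560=5628.40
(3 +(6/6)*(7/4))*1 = 19/4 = 4.75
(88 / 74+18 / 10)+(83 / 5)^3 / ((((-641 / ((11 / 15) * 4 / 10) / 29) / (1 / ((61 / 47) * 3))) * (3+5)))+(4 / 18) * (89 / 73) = 1731042927701 / 1320147512500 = 1.31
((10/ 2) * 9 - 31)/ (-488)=-7/ 244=-0.03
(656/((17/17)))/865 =656/865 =0.76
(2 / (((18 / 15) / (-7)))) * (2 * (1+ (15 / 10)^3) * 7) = -8575 / 12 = -714.58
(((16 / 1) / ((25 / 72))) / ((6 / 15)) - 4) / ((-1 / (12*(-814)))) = 1086201.60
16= 16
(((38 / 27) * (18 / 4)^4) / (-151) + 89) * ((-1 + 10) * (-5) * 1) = -4630275 / 1208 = -3833.01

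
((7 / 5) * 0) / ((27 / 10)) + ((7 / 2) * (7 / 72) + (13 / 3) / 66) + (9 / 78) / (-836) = 158767 / 391248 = 0.41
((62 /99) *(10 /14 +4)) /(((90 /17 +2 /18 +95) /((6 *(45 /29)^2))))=19209150 /45218047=0.42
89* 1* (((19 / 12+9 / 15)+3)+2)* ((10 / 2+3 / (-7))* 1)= 306872 / 105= 2922.59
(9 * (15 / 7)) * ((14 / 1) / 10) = 27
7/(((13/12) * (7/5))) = 60/13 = 4.62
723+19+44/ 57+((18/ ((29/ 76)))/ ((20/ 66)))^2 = 29931381938/ 1198425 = 24975.60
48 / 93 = 16 / 31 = 0.52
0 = 0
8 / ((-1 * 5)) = -8 / 5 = -1.60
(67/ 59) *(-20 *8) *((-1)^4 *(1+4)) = -53600/ 59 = -908.47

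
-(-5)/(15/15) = 5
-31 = -31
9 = 9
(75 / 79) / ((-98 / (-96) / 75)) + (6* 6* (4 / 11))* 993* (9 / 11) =5014368288 / 468391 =10705.52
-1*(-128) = 128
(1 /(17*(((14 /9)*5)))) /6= 3 /2380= 0.00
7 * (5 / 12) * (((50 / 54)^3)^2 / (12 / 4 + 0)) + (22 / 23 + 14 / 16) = 1568112749387 / 641568329784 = 2.44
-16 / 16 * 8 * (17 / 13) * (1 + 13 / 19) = -4352 / 247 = -17.62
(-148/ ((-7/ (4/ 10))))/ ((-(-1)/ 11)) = 3256/ 35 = 93.03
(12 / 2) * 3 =18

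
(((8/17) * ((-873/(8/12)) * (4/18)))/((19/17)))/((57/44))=-34144/361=-94.58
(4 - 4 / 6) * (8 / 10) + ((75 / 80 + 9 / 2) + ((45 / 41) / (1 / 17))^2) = 28744709 / 80688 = 356.25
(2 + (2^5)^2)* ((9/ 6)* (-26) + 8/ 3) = -37278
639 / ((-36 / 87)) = -6177 / 4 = -1544.25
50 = 50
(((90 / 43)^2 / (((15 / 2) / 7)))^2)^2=3266533992960000 / 11688200277601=279.47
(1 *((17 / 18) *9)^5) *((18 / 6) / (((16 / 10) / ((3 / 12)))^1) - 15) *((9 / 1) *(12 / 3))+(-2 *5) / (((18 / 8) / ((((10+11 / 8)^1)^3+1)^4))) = -179640633400516062714285 / 8589934592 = -20912922150515.49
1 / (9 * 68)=1 / 612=0.00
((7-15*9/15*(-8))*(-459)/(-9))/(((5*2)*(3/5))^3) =1343/72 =18.65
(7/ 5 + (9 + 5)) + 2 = 87/ 5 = 17.40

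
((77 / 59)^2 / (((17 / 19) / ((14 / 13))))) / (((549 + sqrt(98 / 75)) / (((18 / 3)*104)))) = 3117008109600 / 1337694723929 - 2649551520*sqrt(6) / 1337694723929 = 2.33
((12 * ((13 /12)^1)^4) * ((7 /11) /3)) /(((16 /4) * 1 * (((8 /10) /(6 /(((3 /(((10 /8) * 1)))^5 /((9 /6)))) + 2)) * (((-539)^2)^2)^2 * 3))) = 758437355 /7001353930107089282840933695488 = 0.00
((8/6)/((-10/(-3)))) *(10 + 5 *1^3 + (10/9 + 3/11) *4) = 4066/495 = 8.21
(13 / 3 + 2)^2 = 361 / 9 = 40.11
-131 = -131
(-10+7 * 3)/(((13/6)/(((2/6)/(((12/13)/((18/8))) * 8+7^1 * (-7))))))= -66/1783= -0.04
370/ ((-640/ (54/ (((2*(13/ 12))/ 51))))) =-152847/ 208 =-734.84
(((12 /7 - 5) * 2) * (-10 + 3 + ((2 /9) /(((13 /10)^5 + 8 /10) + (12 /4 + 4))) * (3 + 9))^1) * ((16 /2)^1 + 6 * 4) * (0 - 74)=-2546426521984 /24177153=-105323.67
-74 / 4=-37 / 2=-18.50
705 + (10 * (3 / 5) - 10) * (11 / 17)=11941 / 17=702.41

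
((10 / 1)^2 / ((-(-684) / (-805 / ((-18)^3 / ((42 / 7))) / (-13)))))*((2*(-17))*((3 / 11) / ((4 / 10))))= 1710625 / 7922772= 0.22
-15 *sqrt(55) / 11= -10.11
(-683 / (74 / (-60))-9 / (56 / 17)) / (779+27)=1141779 / 1670032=0.68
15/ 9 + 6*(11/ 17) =283/ 51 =5.55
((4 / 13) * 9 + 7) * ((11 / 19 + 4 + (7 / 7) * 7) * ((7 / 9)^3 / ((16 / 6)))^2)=821778265 / 233361648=3.52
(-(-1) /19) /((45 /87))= 29 /285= 0.10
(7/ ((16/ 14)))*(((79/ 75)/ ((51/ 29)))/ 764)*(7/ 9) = 785813/ 210405600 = 0.00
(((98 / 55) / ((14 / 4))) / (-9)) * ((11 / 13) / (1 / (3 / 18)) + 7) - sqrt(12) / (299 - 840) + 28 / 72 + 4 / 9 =2 * sqrt(3) / 541 + 16579 / 38610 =0.44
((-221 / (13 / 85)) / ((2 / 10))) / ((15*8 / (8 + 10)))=-4335 / 4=-1083.75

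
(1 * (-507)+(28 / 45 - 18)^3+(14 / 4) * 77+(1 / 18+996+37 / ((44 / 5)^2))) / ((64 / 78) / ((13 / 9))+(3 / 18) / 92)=-7877.09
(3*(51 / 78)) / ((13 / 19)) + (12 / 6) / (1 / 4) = 10.87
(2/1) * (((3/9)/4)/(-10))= -1/60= -0.02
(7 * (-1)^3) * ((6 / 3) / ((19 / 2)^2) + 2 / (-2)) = 2471 / 361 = 6.84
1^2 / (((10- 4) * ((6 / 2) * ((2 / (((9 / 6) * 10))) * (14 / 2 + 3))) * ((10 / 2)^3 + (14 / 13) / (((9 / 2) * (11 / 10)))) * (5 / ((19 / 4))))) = 8151 / 25784800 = 0.00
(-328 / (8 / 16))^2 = 430336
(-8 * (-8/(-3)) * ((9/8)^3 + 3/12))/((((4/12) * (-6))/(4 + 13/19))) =83.63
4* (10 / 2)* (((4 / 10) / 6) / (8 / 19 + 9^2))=76 / 4641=0.02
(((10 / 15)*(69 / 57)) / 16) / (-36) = -23 / 16416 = -0.00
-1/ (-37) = 1/ 37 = 0.03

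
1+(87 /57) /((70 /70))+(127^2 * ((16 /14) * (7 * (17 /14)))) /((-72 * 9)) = -239.27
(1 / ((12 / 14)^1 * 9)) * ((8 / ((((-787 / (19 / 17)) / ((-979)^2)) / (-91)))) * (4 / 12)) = 46400045692 / 1083699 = 42816.36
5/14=0.36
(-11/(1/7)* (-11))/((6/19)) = 16093/6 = 2682.17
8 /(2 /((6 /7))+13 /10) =240 /109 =2.20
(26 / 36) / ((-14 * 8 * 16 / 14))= -13 / 2304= -0.01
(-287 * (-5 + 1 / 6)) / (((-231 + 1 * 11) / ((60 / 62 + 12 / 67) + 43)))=-278.36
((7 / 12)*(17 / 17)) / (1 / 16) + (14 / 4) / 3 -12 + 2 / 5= -11 / 10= -1.10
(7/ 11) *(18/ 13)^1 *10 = 8.81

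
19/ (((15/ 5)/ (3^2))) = 57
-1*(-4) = 4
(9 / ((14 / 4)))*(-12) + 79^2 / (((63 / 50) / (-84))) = -8738048 / 21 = -416097.52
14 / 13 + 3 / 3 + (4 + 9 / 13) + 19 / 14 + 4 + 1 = 2389 / 182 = 13.13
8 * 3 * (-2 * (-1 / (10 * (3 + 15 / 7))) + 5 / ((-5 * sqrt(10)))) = 14 / 15-12 * sqrt(10) / 5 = -6.66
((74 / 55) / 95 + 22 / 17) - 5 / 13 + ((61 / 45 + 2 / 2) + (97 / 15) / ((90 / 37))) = 370248607 / 62355150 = 5.94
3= 3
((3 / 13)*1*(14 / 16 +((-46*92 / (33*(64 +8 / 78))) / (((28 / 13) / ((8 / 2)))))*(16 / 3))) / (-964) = 21876031 / 4824820000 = 0.00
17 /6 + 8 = 65 /6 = 10.83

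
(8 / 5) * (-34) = -272 / 5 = -54.40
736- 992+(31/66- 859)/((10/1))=-225623/660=-341.85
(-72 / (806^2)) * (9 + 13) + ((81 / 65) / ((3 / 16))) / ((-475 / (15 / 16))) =-1200033 / 77144275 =-0.02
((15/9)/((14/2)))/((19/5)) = 25/399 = 0.06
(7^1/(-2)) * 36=-126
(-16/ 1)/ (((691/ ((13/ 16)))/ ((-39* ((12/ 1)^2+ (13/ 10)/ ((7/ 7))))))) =736671/ 6910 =106.61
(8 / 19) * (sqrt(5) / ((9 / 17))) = 136 * sqrt(5) / 171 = 1.78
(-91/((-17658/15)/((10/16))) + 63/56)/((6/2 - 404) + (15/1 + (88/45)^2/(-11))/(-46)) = -95304525/32597819912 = -0.00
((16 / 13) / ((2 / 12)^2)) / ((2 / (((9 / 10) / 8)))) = 162 / 65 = 2.49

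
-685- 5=-690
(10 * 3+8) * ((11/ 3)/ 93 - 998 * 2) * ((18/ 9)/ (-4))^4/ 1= -10580587/ 2232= -4740.41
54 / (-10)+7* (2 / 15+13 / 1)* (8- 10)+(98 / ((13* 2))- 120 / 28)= -259054 / 1365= -189.78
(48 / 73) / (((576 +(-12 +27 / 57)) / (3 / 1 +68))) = 21584 / 260975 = 0.08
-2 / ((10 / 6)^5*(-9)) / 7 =54 / 21875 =0.00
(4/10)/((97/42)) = 0.17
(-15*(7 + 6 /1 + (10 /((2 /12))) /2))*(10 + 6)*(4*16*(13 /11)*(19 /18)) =-823932.12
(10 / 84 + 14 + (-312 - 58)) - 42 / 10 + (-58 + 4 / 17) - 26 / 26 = -418.85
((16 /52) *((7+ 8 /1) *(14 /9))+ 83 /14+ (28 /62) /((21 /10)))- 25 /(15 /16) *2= -677213 /16926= -40.01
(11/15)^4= 14641/50625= 0.29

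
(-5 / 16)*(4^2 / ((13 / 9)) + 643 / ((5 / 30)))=-125745 / 104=-1209.09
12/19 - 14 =-13.37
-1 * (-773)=773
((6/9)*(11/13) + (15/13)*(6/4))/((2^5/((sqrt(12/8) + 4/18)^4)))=44929*sqrt(6)/909792 + 12669083/65505024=0.31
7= 7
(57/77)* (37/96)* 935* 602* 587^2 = 885357985585/16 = 55334874099.06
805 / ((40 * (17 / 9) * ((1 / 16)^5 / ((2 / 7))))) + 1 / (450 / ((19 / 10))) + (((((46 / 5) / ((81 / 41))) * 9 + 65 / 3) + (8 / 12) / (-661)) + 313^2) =55454953800901 / 16855500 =3290021.29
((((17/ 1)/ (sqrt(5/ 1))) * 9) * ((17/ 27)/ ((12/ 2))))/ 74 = 289 * sqrt(5)/ 6660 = 0.10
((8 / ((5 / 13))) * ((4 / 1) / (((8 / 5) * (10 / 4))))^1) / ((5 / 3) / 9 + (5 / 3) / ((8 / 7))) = 22464 / 1775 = 12.66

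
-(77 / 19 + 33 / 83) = -7018 / 1577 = -4.45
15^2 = 225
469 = 469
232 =232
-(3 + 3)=-6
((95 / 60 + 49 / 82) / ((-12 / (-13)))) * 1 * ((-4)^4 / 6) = 111592 / 1107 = 100.81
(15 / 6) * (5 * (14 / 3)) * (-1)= -175 / 3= -58.33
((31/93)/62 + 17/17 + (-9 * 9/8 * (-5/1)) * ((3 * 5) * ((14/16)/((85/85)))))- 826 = -955543/5952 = -160.54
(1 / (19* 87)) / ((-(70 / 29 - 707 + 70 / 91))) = 13 / 15124323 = 0.00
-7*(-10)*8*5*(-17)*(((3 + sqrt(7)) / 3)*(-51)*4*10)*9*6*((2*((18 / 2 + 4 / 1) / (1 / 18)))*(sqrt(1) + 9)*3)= 24540122880000*sqrt(7) + 73620368640000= 138547430923446.16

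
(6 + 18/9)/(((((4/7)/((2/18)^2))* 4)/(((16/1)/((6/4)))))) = 112/243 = 0.46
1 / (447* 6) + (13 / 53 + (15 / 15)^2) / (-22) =-7993 / 142146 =-0.06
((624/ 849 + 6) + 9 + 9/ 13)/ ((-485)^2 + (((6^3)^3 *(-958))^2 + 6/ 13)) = 60436/ 342912497152271315164969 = 0.00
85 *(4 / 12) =28.33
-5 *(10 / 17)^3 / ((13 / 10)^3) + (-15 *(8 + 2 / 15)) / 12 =-688425521 / 64763166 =-10.63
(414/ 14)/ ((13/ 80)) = 16560/ 91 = 181.98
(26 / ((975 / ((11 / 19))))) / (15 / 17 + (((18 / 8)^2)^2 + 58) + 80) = 95744 / 1020233025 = 0.00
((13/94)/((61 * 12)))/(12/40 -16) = -65/5401428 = -0.00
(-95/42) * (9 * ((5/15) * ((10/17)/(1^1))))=-475/119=-3.99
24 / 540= 2 / 45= 0.04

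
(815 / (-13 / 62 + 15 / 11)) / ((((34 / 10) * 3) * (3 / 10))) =27791500 / 120411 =230.81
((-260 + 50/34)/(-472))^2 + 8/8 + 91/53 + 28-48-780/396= -18.95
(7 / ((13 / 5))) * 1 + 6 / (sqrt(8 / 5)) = 35 / 13 + 3 * sqrt(10) / 2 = 7.44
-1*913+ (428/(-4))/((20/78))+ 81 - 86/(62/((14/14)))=-387713/310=-1250.69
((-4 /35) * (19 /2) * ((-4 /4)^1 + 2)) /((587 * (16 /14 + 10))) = -19 /114465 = -0.00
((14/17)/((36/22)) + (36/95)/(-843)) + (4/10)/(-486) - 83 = -1819527233/22055409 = -82.50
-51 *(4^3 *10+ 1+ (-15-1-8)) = -31467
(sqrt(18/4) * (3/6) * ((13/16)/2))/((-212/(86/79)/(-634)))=531609 * sqrt(2)/535936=1.40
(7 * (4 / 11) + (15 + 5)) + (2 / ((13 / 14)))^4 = 13844344 / 314171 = 44.07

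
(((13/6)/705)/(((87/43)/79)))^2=1950193921/135431360100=0.01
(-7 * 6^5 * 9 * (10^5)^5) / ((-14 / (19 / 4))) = 1662120000000000000000000000000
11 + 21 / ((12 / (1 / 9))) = 403 / 36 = 11.19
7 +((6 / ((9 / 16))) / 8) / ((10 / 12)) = 43 / 5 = 8.60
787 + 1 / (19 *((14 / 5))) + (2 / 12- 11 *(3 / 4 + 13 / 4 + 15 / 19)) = 293066 / 399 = 734.50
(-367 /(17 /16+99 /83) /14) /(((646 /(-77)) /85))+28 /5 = 7020088 /56905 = 123.37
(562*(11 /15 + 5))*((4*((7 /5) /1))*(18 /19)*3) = 24359328 /475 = 51282.80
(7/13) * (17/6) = 119/78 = 1.53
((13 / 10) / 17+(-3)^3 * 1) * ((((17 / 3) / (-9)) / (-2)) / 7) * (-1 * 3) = 4577 / 1260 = 3.63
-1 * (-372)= 372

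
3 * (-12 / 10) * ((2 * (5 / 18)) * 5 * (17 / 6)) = -85 / 3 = -28.33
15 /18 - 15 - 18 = -193 /6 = -32.17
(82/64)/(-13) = -41/416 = -0.10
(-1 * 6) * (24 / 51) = -48 / 17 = -2.82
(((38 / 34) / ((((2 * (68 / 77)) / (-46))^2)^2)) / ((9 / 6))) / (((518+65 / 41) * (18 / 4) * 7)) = 1094746744586957 / 52267185223488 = 20.95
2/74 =1/37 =0.03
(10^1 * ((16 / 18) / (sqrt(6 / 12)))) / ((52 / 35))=700 * sqrt(2) / 117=8.46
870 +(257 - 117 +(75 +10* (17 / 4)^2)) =10125 / 8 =1265.62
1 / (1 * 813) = 1 / 813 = 0.00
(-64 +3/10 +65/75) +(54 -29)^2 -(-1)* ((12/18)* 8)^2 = 10631/18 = 590.61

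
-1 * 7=-7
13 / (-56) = -13 / 56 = -0.23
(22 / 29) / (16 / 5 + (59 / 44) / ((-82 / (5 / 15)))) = 0.24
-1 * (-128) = 128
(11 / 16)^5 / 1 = 161051 / 1048576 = 0.15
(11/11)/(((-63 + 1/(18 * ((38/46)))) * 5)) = -342/107615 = -0.00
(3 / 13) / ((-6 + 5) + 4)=1 / 13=0.08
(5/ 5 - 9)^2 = 64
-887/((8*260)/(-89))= 78943/2080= 37.95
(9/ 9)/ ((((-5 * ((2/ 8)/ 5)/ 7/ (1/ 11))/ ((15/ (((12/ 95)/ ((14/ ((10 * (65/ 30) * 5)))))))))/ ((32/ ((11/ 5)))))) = -893760/ 1573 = -568.19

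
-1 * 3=-3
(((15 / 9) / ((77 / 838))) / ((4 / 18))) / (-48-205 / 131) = -823335 / 499961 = -1.65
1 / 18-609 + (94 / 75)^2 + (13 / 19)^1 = -14408873 / 23750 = -606.69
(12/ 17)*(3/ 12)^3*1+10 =2723/ 272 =10.01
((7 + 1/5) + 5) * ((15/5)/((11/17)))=56.56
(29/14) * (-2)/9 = -29/63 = -0.46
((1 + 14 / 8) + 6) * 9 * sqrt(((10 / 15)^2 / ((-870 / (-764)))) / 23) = 7 * sqrt(3821910) / 1334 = 10.26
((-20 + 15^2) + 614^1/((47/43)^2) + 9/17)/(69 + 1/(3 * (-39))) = 790279659/75781954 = 10.43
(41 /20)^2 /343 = 0.01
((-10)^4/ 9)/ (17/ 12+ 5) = 40000/ 231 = 173.16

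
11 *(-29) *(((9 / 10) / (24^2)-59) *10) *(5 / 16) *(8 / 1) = 60225605 / 128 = 470512.54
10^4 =10000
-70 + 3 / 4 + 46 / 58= -7941 / 116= -68.46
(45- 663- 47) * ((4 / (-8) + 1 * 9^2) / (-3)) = 107065 / 6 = 17844.17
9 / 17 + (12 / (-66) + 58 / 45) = 13771 / 8415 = 1.64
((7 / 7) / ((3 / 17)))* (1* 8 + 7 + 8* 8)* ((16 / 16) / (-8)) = -1343 / 24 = -55.96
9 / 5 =1.80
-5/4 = -1.25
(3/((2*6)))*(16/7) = 4/7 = 0.57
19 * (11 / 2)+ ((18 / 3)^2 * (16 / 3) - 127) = 339 / 2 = 169.50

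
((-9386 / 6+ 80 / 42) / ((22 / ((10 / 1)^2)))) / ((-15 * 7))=109370 / 1617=67.64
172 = 172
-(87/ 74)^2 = -1.38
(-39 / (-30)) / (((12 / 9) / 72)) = 351 / 5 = 70.20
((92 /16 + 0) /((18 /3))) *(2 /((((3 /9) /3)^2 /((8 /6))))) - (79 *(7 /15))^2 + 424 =-163834 /225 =-728.15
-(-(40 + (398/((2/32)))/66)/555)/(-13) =-4504/238095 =-0.02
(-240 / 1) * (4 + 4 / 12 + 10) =-3440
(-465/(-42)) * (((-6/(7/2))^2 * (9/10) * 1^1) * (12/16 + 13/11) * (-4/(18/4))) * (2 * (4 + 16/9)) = -2192320/3773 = -581.05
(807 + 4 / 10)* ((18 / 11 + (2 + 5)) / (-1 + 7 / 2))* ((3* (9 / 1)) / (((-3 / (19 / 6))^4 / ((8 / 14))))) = 908728333 / 17010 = 53423.18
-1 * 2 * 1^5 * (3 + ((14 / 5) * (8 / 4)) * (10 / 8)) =-20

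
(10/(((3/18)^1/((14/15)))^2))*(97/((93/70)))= 2129344/93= 22896.17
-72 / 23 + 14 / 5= -38 / 115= -0.33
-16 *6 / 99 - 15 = -527 / 33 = -15.97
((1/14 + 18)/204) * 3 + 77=73557/952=77.27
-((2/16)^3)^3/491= -1/65900904448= -0.00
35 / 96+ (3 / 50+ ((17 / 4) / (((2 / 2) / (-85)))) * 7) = -6067981 / 2400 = -2528.33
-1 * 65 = -65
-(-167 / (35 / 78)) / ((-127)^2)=13026 / 564515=0.02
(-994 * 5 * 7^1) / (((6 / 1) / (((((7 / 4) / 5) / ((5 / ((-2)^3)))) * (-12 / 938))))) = -13916 / 335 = -41.54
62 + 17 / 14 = 885 / 14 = 63.21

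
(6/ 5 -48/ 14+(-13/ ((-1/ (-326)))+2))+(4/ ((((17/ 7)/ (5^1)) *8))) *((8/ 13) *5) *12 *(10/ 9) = -97368094/ 23205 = -4196.00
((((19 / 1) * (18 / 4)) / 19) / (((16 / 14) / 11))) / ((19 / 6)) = 2079 / 152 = 13.68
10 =10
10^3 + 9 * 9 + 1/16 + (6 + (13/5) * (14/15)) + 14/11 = 14398057/13200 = 1090.76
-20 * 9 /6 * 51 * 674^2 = -695042280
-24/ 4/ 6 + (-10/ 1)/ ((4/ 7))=-37/ 2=-18.50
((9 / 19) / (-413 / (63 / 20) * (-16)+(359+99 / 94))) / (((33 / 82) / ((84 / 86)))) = 8740872 / 18686893775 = 0.00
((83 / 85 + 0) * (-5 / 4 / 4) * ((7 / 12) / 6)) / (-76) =581 / 1488384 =0.00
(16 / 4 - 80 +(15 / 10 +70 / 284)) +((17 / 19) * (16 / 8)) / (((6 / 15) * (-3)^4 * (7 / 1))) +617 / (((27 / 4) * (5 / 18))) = 974541391 / 3824415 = 254.82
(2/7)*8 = 16/7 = 2.29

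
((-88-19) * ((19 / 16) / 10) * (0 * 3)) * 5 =0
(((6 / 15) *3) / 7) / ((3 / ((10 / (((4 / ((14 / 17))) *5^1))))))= 2 / 85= 0.02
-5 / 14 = -0.36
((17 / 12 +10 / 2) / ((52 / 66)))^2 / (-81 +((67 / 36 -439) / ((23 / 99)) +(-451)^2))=16500407 / 50111428432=0.00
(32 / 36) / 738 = 4 / 3321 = 0.00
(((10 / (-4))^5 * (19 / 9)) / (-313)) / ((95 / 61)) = 38125 / 90144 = 0.42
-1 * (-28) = 28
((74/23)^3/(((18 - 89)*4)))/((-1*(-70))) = -50653/30234995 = -0.00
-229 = -229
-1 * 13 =-13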